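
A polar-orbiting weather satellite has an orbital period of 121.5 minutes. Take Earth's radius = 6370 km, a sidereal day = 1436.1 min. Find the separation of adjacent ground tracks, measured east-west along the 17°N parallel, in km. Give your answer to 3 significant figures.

T = 121.5 min = 7290.0 s.
Node shift per orbit = (7290.0/86166) × 360° = 30.46°.
Equatorial spacing = 30.46 × 111.2 km/° = 3386 km.
At 17° latitude, spacing = 3386 × cos(17°) = 3238 km.

3240 km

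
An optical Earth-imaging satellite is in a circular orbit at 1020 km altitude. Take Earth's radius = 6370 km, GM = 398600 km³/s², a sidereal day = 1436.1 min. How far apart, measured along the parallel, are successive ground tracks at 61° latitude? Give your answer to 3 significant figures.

Semi-major axis a = 6370 + 1020 = 7390 km. Period T = 2π√(a³/μ) = 2π√(7390³/398600) = 6322.3 s = 105.37 min.
Node shift per orbit = (6322.3/86166) × 360° = 26.41°.
Equatorial spacing = 26.41 × 111.2 km/° = 2937 km.
At 61° latitude, spacing = 2937 × cos(61°) = 1424 km.

1420 km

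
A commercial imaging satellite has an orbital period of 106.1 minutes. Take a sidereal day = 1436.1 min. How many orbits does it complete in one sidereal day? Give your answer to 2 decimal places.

T = 106.1 min = 6366.0 s.
Orbits per sidereal day = 86166 / 6366.0 = 13.535.

13.54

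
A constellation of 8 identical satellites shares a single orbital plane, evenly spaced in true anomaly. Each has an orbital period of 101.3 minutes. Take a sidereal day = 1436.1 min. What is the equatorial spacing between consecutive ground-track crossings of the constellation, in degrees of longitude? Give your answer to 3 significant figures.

3.17°

T = 101.3 min = 6078.0 s.
Single-satellite node shift = (6078.0/86166) × 360° = 25.39°.
With 8 satellites evenly phased, successive equator crossings are 25.39/8 = 3.174° apart.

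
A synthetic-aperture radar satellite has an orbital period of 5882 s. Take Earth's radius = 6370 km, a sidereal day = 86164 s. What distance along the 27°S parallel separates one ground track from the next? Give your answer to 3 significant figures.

2430 km

Node shift per orbit = (5882.0/86164) × 360° = 24.58°.
Equatorial spacing = 24.58 × 111.2 km/° = 2732 km.
At 27° latitude, spacing = 2732 × cos(27°) = 2434 km.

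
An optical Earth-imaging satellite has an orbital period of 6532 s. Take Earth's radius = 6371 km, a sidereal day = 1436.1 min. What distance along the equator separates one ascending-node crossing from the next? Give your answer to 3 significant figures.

3030 km

During one orbit Earth rotates (6532.0 / 86166) × 360° = 27.29°.
At the equator that is 27.29° × (2π·6371/360) km/° = 27.29 × 111.2 = 3035 km.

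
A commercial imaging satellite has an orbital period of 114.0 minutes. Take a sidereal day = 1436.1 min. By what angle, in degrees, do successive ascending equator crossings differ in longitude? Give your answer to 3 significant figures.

T = 114.0 min = 6840.0 s.
During one orbit Earth rotates (6840.0 / 86166) × 360° = 28.58°.

28.6°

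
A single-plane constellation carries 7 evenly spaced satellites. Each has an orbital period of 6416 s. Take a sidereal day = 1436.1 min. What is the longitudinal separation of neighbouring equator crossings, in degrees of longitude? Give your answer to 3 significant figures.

Single-satellite node shift = (6416.0/86166) × 360° = 26.81°.
With 7 satellites evenly phased, successive equator crossings are 26.81/7 = 3.829° apart.

3.83°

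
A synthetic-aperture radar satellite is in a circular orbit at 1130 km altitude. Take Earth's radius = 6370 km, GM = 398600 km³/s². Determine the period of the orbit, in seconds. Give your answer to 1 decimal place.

Semi-major axis a = 6370 + 1130 = 7500 km. Period T = 2π√(a³/μ) = 2π√(7500³/398600) = 6464.0 s = 107.73 min.

6464.0 seconds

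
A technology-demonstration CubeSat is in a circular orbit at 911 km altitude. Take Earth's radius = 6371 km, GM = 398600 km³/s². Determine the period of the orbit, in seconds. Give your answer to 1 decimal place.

6184.3 seconds

Semi-major axis a = 6371 + 911 = 7282 km. Period T = 2π√(a³/μ) = 2π√(7282³/398600) = 6184.3 s = 103.07 min.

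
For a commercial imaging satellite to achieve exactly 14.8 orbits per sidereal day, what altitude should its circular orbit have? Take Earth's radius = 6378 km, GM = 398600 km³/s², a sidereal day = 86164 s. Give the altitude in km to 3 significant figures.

Required period T = 86164 / 14.8 = 5821.9 s.
From T = 2π√(a³/μ): a = (μ T²/4π²)^(1/3) = (398600 × 5821.9² / 4π²)^(1/3) = 6995 km.
Altitude h = a − R = 6995 − 6378 = 617 km.

617 km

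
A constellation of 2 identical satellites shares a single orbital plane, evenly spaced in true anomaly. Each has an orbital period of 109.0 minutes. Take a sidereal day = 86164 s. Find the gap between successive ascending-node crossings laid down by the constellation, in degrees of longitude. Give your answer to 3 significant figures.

T = 109.0 min = 6540.0 s.
Single-satellite node shift = (6540.0/86164) × 360° = 27.32°.
With 2 satellites evenly phased, successive equator crossings are 27.32/2 = 13.662° apart.

13.7°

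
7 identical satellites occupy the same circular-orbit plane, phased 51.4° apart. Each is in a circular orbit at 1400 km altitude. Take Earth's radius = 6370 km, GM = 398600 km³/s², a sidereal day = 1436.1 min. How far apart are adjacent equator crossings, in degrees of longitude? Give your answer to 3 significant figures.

Semi-major axis a = 6370 + 1400 = 7770 km. Period T = 2π√(a³/μ) = 2π√(7770³/398600) = 6816.2 s = 113.60 min.
Single-satellite node shift = (6816.2/86166) × 360° = 28.48°.
With 7 satellites evenly phased, successive equator crossings are 28.48/7 = 4.068° apart.

4.07°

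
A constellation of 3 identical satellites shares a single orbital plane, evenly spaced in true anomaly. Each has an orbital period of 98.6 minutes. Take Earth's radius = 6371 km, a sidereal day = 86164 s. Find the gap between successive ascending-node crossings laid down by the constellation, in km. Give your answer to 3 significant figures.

T = 98.6 min = 5916.0 s.
Single-satellite node shift = (5916.0/86164) × 360° = 24.72°.
With 3 satellites evenly phased, successive equator crossings are 24.72/3 = 8.239° apart.
That is 8.239 × 111.2 = 916 km at the equator.

916 km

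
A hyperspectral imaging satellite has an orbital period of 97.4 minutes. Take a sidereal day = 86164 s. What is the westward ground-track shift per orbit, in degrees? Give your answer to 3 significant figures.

24.4°

T = 97.4 min = 5844.0 s.
During one orbit Earth rotates (5844.0 / 86164) × 360° = 24.42°.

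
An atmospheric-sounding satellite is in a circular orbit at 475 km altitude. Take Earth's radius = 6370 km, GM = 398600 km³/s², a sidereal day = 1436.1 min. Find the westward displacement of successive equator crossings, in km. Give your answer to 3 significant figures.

Semi-major axis a = 6370 + 475 = 6845 km. Period T = 2π√(a³/μ) = 2π√(6845³/398600) = 5636.0 s = 93.93 min.
During one orbit Earth rotates (5636.0 / 86166) × 360° = 23.55°.
At the equator that is 23.55° × (2π·6370/360) km/° = 23.55 × 111.2 = 2618 km.

2620 km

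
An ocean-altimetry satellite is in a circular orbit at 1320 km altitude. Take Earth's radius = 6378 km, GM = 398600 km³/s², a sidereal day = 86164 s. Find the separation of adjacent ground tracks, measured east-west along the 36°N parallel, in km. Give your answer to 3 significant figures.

Semi-major axis a = 6378 + 1320 = 7698 km. Period T = 2π√(a³/μ) = 2π√(7698³/398600) = 6721.7 s = 112.03 min.
Node shift per orbit = (6721.7/86164) × 360° = 28.08°.
Equatorial spacing = 28.08 × 111.3 km/° = 3126 km.
At 36° latitude, spacing = 3126 × cos(36°) = 2529 km.

2530 km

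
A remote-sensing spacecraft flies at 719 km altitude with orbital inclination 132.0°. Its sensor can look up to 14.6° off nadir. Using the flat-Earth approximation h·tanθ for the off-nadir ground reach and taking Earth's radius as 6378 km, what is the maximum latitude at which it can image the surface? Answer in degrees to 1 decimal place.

49.7°

Retrograde orbit: the ground track reaches ±(180° − i) = ±(180 − 132.0) = ±48.0°.
Sensor half-swath on the ground ≈ 719·tan(14.6°) = 187 km = 1.68° of latitude.
Maximum observable latitude ≈ 48.0 + 1.68 = 49.7°.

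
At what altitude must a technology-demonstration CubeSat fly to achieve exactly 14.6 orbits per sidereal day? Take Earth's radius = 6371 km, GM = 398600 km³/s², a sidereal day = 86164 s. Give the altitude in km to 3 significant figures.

Required period T = 86164 / 14.6 = 5901.6 s.
From T = 2π√(a³/μ): a = (μ T²/4π²)^(1/3) = (398600 × 5901.6² / 4π²)^(1/3) = 7058 km.
Altitude h = a − R = 7058 − 6371 = 687 km.

687 km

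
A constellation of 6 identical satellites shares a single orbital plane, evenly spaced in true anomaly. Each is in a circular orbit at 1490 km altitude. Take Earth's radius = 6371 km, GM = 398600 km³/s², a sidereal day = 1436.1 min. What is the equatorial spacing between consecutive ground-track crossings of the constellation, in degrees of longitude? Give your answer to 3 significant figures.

4.83°

Semi-major axis a = 6371 + 1490 = 7861 km. Period T = 2π√(a³/μ) = 2π√(7861³/398600) = 6936.3 s = 115.61 min.
Single-satellite node shift = (6936.3/86166) × 360° = 28.98°.
With 6 satellites evenly phased, successive equator crossings are 28.98/6 = 4.830° apart.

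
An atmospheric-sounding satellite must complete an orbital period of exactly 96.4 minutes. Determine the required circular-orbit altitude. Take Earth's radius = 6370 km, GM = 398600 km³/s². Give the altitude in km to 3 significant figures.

594 km

T = 96.4 min = 5784.0 s.
From T = 2π√(a³/μ): a = (μ T²/4π²)^(1/3) = (398600 × 5784.0² / 4π²)^(1/3) = 6964 km.
Altitude h = a − R = 6964 − 6370 = 594 km.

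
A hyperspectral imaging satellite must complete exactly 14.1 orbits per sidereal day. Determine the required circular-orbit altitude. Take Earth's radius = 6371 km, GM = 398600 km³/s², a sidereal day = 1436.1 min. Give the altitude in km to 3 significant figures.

853 km

Required period T = 86166 / 14.1 = 6111.1 s.
From T = 2π√(a³/μ): a = (μ T²/4π²)^(1/3) = (398600 × 6111.1² / 4π²)^(1/3) = 7224 km.
Altitude h = a − R = 7224 − 6371 = 853 km.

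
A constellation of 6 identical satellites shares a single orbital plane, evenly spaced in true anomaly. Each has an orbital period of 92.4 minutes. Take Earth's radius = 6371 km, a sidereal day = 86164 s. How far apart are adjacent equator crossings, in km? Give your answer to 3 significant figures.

429 km

T = 92.4 min = 5544.0 s.
Single-satellite node shift = (5544.0/86164) × 360° = 23.16°.
With 6 satellites evenly phased, successive equator crossings are 23.16/6 = 3.861° apart.
That is 3.861 × 111.2 = 429 km at the equator.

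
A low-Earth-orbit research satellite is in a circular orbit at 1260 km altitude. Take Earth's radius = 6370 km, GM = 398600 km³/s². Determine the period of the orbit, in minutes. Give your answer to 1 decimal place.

Semi-major axis a = 6370 + 1260 = 7630 km. Period T = 2π√(a³/μ) = 2π√(7630³/398600) = 6632.8 s = 110.55 min.

110.5 min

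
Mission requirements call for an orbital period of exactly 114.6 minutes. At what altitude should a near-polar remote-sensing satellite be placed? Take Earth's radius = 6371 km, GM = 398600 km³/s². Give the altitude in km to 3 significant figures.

1440 km

T = 114.6 min = 6876.0 s.
From T = 2π√(a³/μ): a = (μ T²/4π²)^(1/3) = (398600 × 6876.0² / 4π²)^(1/3) = 7815 km.
Altitude h = a − R = 7815 − 6371 = 1444 km.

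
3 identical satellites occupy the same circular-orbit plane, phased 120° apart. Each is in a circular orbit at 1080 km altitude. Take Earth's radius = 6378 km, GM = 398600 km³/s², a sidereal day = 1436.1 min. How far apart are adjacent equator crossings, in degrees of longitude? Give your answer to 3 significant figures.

8.93°

Semi-major axis a = 6378 + 1080 = 7458 km. Period T = 2π√(a³/μ) = 2π√(7458³/398600) = 6409.8 s = 106.83 min.
Single-satellite node shift = (6409.8/86166) × 360° = 26.78°.
With 3 satellites evenly phased, successive equator crossings are 26.78/3 = 8.927° apart.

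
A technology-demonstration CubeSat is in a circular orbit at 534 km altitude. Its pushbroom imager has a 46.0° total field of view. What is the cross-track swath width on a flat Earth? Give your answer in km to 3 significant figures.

Half-angle = 46.0°/2 = 23°.
Swath width ≈ 2h·tan(θ/2) = 2 × 534 × tan(23°) = 453.3 km.

453 km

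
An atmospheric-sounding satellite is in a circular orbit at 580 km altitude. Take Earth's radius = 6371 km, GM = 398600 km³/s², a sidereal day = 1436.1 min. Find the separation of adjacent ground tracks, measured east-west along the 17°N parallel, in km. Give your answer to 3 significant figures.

2560 km

Semi-major axis a = 6371 + 580 = 6951 km. Period T = 2π√(a³/μ) = 2π√(6951³/398600) = 5767.4 s = 96.12 min.
Node shift per orbit = (5767.4/86166) × 360° = 24.10°.
Equatorial spacing = 24.10 × 111.2 km/° = 2679 km.
At 17° latitude, spacing = 2679 × cos(17°) = 2562 km.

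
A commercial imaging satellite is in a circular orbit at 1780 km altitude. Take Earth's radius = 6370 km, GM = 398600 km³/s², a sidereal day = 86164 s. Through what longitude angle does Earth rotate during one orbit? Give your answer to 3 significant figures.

30.6°

Semi-major axis a = 6370 + 1780 = 8150 km. Period T = 2π√(a³/μ) = 2π√(8150³/398600) = 7322.3 s = 122.04 min.
During one orbit Earth rotates (7322.3 / 86164) × 360° = 30.59°.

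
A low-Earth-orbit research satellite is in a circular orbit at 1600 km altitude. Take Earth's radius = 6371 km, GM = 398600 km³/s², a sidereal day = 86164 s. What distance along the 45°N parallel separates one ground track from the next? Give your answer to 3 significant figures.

2330 km

Semi-major axis a = 6371 + 1600 = 7971 km. Period T = 2π√(a³/μ) = 2π√(7971³/398600) = 7082.4 s = 118.04 min.
Node shift per orbit = (7082.4/86164) × 360° = 29.59°.
Equatorial spacing = 29.59 × 111.2 km/° = 3290 km.
At 45° latitude, spacing = 3290 × cos(45°) = 2327 km.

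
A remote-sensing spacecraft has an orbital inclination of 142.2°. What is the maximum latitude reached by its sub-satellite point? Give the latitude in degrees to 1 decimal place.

37.8°

Retrograde orbit: the ground track reaches ±(180° − i) = ±(180 − 142.2) = ±37.8°.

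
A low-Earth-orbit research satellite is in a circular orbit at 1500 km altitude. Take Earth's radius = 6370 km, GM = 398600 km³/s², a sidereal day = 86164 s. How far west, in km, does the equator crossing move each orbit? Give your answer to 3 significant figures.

Semi-major axis a = 6370 + 1500 = 7870 km. Period T = 2π√(a³/μ) = 2π√(7870³/398600) = 6948.2 s = 115.80 min.
During one orbit Earth rotates (6948.2 / 86164) × 360° = 29.03°.
At the equator that is 29.03° × (2π·6370/360) km/° = 29.03 × 111.2 = 3228 km.

3230 km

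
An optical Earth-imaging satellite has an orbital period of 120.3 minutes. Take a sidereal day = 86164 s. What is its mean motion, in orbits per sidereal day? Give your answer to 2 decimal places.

T = 120.3 min = 7218.0 s.
Orbits per sidereal day = 86164 / 7218.0 = 11.937.

11.94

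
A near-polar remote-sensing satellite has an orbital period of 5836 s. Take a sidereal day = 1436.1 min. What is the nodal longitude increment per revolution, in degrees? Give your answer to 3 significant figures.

During one orbit Earth rotates (5836.0 / 86166) × 360° = 24.38°.

24.4°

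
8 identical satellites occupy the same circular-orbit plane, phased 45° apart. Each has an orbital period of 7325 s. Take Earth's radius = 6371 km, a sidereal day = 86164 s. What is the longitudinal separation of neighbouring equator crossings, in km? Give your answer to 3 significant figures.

Single-satellite node shift = (7325.0/86164) × 360° = 30.60°.
With 8 satellites evenly phased, successive equator crossings are 30.60/8 = 3.826° apart.
That is 3.826 × 111.2 = 425 km at the equator.

425 km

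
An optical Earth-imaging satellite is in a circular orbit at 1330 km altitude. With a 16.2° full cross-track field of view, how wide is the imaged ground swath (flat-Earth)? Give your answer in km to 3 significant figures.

Half-angle = 16.2°/2 = 8.1°.
Swath width ≈ 2h·tan(θ/2) = 2 × 1330 × tan(8.1°) = 378.6 km.

379 km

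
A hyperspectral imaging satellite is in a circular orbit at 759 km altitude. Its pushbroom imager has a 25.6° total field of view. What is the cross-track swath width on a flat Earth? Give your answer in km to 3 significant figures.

345 km

Half-angle = 25.6°/2 = 12.8°.
Swath width ≈ 2h·tan(θ/2) = 2 × 759 × tan(12.8°) = 344.9 km.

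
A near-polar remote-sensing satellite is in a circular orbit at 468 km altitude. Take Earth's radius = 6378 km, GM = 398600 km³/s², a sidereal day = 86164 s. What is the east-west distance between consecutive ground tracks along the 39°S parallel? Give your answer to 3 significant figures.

2040 km

Semi-major axis a = 6378 + 468 = 6846 km. Period T = 2π√(a³/μ) = 2π√(6846³/398600) = 5637.2 s = 93.95 min.
Node shift per orbit = (5637.2/86164) × 360° = 23.55°.
Equatorial spacing = 23.55 × 111.3 km/° = 2622 km.
At 39° latitude, spacing = 2622 × cos(39°) = 2038 km.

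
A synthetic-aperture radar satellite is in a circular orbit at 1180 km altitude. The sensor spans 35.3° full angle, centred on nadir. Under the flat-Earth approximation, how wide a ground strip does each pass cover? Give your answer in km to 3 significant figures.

751 km

Half-angle = 35.3°/2 = 17.65°.
Swath width ≈ 2h·tan(θ/2) = 2 × 1180 × tan(17.65°) = 750.9 km.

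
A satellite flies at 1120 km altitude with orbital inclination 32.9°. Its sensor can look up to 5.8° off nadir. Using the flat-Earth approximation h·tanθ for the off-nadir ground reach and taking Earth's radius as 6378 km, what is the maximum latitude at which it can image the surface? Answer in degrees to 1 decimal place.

For a prograde orbit the ground track reaches latitude ±i = ±32.9°.
Sensor half-swath on the ground ≈ 1120·tan(5.8°) = 114 km = 1.02° of latitude.
Maximum observable latitude ≈ 32.9 + 1.02 = 33.9°.

33.9°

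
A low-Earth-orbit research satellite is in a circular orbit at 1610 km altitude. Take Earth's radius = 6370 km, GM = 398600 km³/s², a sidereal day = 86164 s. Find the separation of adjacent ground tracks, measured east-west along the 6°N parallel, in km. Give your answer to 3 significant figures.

Semi-major axis a = 6370 + 1610 = 7980 km. Period T = 2π√(a³/μ) = 2π√(7980³/398600) = 7094.4 s = 118.24 min.
Node shift per orbit = (7094.4/86164) × 360° = 29.64°.
Equatorial spacing = 29.64 × 111.2 km/° = 3295 km.
At 6° latitude, spacing = 3295 × cos(6°) = 3277 km.

3280 km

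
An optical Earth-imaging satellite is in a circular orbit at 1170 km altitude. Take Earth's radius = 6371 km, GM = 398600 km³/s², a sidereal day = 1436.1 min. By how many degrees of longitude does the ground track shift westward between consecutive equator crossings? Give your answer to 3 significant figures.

Semi-major axis a = 6371 + 1170 = 7541 km. Period T = 2π√(a³/μ) = 2π√(7541³/398600) = 6517.1 s = 108.62 min.
During one orbit Earth rotates (6517.1 / 86166) × 360° = 27.23°.

27.2°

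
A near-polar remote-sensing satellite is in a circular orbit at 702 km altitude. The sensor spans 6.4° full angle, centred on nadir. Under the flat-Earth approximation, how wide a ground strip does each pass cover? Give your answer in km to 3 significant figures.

78.5 km

Half-angle = 6.4°/2 = 3.2°.
Swath width ≈ 2h·tan(θ/2) = 2 × 702 × tan(3.2°) = 78.5 km.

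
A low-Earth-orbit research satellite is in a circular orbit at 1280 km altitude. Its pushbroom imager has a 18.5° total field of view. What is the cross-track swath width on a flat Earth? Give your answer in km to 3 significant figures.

Half-angle = 18.5°/2 = 9.25°.
Swath width ≈ 2h·tan(θ/2) = 2 × 1280 × tan(9.25°) = 416.9 km.

417 km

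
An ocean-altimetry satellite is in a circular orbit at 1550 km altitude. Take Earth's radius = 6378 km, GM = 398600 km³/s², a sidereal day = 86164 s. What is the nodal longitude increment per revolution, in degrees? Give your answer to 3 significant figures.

Semi-major axis a = 6378 + 1550 = 7928 km. Period T = 2π√(a³/μ) = 2π√(7928³/398600) = 7025.2 s = 117.09 min.
During one orbit Earth rotates (7025.2 / 86164) × 360° = 29.35°.

29.4°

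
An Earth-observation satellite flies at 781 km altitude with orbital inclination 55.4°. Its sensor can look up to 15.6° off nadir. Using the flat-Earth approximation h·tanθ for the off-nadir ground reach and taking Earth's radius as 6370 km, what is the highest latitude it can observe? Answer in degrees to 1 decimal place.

For a prograde orbit the ground track reaches latitude ±i = ±55.4°.
Sensor half-swath on the ground ≈ 781·tan(15.6°) = 218 km = 1.96° of latitude.
Maximum observable latitude ≈ 55.4 + 1.96 = 57.4°.

57.4°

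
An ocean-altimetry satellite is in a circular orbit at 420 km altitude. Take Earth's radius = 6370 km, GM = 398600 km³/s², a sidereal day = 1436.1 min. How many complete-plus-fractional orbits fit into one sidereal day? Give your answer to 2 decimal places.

15.47

Semi-major axis a = 6370 + 420 = 6790 km. Period T = 2π√(a³/μ) = 2π√(6790³/398600) = 5568.2 s = 92.80 min.
Orbits per sidereal day = 86166 / 5568.2 = 15.475.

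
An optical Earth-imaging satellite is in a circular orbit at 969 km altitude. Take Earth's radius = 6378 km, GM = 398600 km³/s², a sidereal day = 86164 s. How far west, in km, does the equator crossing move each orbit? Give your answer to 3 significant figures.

2910 km

Semi-major axis a = 6378 + 969 = 7347 km. Period T = 2π√(a³/μ) = 2π√(7347³/398600) = 6267.2 s = 104.45 min.
During one orbit Earth rotates (6267.2 / 86164) × 360° = 26.19°.
At the equator that is 26.19° × (2π·6378/360) km/° = 26.19 × 111.3 = 2915 km.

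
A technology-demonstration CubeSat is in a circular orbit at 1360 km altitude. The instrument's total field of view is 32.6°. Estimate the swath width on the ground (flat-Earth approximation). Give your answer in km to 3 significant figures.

795 km

Half-angle = 32.6°/2 = 16.3°.
Swath width ≈ 2h·tan(θ/2) = 2 × 1360 × tan(16.3°) = 795.4 km.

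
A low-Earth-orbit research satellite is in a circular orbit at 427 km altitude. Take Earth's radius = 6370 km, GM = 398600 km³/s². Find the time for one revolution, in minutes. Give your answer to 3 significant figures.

Semi-major axis a = 6370 + 427 = 6797 km. Period T = 2π√(a³/μ) = 2π√(6797³/398600) = 5576.8 s = 92.95 min.

92.9 min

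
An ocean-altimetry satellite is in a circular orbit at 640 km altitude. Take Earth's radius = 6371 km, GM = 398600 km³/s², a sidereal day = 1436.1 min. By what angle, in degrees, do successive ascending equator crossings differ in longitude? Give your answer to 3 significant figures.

24.4°

Semi-major axis a = 6371 + 640 = 7011 km. Period T = 2π√(a³/μ) = 2π√(7011³/398600) = 5842.3 s = 97.37 min.
During one orbit Earth rotates (5842.3 / 86166) × 360° = 24.41°.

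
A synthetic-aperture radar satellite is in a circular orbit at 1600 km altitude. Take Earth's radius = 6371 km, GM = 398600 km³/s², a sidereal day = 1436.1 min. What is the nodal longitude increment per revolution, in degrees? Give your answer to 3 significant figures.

29.6°

Semi-major axis a = 6371 + 1600 = 7971 km. Period T = 2π√(a³/μ) = 2π√(7971³/398600) = 7082.4 s = 118.04 min.
During one orbit Earth rotates (7082.4 / 86166) × 360° = 29.59°.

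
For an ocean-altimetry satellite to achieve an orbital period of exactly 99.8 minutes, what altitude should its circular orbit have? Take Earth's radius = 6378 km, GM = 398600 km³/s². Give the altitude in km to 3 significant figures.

749 km

T = 99.8 min = 5988.0 s.
From T = 2π√(a³/μ): a = (μ T²/4π²)^(1/3) = (398600 × 5988.0² / 4π²)^(1/3) = 7127 km.
Altitude h = a − R = 7127 − 6378 = 749 km.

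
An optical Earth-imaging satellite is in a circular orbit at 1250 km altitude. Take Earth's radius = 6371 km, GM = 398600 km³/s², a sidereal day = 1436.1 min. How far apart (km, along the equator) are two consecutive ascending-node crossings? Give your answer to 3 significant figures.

Semi-major axis a = 6371 + 1250 = 7621 km. Period T = 2π√(a³/μ) = 2π√(7621³/398600) = 6621.1 s = 110.35 min.
During one orbit Earth rotates (6621.1 / 86166) × 360° = 27.66°.
At the equator that is 27.66° × (2π·6371/360) km/° = 27.66 × 111.2 = 3076 km.

3080 km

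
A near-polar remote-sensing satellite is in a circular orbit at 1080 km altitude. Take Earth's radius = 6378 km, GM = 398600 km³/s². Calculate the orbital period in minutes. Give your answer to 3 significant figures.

Semi-major axis a = 6378 + 1080 = 7458 km. Period T = 2π√(a³/μ) = 2π√(7458³/398600) = 6409.8 s = 106.83 min.

107 min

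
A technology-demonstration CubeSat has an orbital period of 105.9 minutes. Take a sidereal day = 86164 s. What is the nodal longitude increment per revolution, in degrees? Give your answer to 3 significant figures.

T = 105.9 min = 6354.0 s.
During one orbit Earth rotates (6354.0 / 86164) × 360° = 26.55°.

26.5°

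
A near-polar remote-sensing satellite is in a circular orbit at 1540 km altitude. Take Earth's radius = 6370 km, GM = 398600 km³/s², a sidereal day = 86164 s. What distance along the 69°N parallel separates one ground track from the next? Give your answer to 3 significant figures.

1170 km

Semi-major axis a = 6370 + 1540 = 7910 km. Period T = 2π√(a³/μ) = 2π√(7910³/398600) = 7001.3 s = 116.69 min.
Node shift per orbit = (7001.3/86164) × 360° = 29.25°.
Equatorial spacing = 29.25 × 111.2 km/° = 3252 km.
At 69° latitude, spacing = 3252 × cos(69°) = 1165 km.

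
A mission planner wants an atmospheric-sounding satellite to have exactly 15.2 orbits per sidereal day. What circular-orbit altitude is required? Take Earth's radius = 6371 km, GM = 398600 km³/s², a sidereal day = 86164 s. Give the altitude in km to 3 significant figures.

500 km

Required period T = 86164 / 15.2 = 5668.7 s.
From T = 2π√(a³/μ): a = (μ T²/4π²)^(1/3) = (398600 × 5668.7² / 4π²)^(1/3) = 6871 km.
Altitude h = a − R = 6871 − 6371 = 500 km.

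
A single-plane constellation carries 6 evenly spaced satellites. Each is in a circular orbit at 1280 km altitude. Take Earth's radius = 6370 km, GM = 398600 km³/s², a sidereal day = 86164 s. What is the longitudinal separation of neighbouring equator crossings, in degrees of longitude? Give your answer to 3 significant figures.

4.64°

Semi-major axis a = 6370 + 1280 = 7650 km. Period T = 2π√(a³/μ) = 2π√(7650³/398600) = 6658.9 s = 110.98 min.
Single-satellite node shift = (6658.9/86164) × 360° = 27.82°.
With 6 satellites evenly phased, successive equator crossings are 27.82/6 = 4.637° apart.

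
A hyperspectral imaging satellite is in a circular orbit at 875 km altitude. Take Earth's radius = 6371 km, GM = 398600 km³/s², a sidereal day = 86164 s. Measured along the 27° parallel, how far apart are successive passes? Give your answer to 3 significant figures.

Semi-major axis a = 6371 + 875 = 7246 km. Period T = 2π√(a³/μ) = 2π√(7246³/398600) = 6138.4 s = 102.31 min.
Node shift per orbit = (6138.4/86164) × 360° = 25.65°.
Equatorial spacing = 25.65 × 111.2 km/° = 2852 km.
At 27° latitude, spacing = 2852 × cos(27°) = 2541 km.

2540 km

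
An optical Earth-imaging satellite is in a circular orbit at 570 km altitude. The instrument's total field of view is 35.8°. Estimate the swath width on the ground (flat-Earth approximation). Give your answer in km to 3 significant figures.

Half-angle = 35.8°/2 = 17.9°.
Swath width ≈ 2h·tan(θ/2) = 2 × 570 × tan(17.9°) = 368.2 km.

368 km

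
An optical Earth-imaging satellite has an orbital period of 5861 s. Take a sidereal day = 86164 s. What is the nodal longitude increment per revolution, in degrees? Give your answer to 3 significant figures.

24.5°

During one orbit Earth rotates (5861.0 / 86164) × 360° = 24.49°.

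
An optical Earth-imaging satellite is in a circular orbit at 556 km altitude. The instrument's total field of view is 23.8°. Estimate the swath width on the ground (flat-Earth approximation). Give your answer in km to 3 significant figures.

234 km

Half-angle = 23.8°/2 = 11.9°.
Swath width ≈ 2h·tan(θ/2) = 2 × 556 × tan(11.9°) = 234.3 km.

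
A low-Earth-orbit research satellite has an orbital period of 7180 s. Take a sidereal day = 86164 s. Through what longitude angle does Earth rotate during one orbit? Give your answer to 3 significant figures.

30.0°

During one orbit Earth rotates (7180.0 / 86164) × 360° = 30.00°.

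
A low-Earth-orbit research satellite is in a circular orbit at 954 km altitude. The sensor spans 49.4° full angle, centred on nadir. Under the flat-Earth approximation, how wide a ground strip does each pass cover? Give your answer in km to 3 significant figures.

Half-angle = 49.4°/2 = 24.7°.
Swath width ≈ 2h·tan(θ/2) = 2 × 954 × tan(24.7°) = 877.6 km.

878 km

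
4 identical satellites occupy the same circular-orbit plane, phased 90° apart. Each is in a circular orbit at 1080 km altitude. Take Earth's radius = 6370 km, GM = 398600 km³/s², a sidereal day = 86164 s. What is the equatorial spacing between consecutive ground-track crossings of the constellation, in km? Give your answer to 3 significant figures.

743 km

Semi-major axis a = 6370 + 1080 = 7450 km. Period T = 2π√(a³/μ) = 2π√(7450³/398600) = 6399.5 s = 106.66 min.
Single-satellite node shift = (6399.5/86164) × 360° = 26.74°.
With 4 satellites evenly phased, successive equator crossings are 26.74/4 = 6.684° apart.
That is 6.684 × 111.2 = 743 km at the equator.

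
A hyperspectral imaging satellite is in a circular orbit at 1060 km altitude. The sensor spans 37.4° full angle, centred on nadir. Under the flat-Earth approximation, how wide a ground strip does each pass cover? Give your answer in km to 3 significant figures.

Half-angle = 37.4°/2 = 18.7°.
Swath width ≈ 2h·tan(θ/2) = 2 × 1060 × tan(18.7°) = 717.6 km.

718 km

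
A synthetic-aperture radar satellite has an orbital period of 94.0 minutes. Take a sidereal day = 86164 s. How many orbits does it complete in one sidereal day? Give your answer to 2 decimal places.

T = 94.0 min = 5640.0 s.
Orbits per sidereal day = 86164 / 5640.0 = 15.277.

15.28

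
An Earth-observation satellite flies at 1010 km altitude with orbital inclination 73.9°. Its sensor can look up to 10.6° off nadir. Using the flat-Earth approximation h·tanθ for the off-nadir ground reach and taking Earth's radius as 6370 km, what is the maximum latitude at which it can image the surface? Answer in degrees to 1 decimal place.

For a prograde orbit the ground track reaches latitude ±i = ±73.9°.
Sensor half-swath on the ground ≈ 1010·tan(10.6°) = 189 km = 1.70° of latitude.
Maximum observable latitude ≈ 73.9 + 1.70 = 75.6°.

75.6°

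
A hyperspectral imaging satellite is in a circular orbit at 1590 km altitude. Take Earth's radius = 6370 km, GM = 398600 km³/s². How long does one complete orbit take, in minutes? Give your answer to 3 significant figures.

Semi-major axis a = 6370 + 1590 = 7960 km. Period T = 2π√(a³/μ) = 2π√(7960³/398600) = 7067.7 s = 117.80 min.

118 min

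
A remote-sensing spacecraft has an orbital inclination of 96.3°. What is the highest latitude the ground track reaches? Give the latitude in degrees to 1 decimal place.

Retrograde orbit: the ground track reaches ±(180° − i) = ±(180 − 96.3) = ±83.7°.

83.7°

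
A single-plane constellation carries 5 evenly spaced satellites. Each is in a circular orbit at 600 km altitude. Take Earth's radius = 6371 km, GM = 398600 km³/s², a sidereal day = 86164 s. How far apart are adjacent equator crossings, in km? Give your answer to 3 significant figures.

538 km

Semi-major axis a = 6371 + 600 = 6971 km. Period T = 2π√(a³/μ) = 2π√(6971³/398600) = 5792.3 s = 96.54 min.
Single-satellite node shift = (5792.3/86164) × 360° = 24.20°.
With 5 satellites evenly phased, successive equator crossings are 24.20/5 = 4.840° apart.
That is 4.840 × 111.2 = 538 km at the equator.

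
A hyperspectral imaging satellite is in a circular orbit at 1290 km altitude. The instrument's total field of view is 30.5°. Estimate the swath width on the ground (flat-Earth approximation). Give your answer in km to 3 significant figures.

Half-angle = 30.5°/2 = 15.25°.
Swath width ≈ 2h·tan(θ/2) = 2 × 1290 × tan(15.25°) = 703.4 km.

703 km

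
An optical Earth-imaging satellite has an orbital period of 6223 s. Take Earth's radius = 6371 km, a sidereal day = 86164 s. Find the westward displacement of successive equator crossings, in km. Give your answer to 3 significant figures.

During one orbit Earth rotates (6223.0 / 86164) × 360° = 26.00°.
At the equator that is 26.00° × (2π·6371/360) km/° = 26.00 × 111.2 = 2891 km.

2890 km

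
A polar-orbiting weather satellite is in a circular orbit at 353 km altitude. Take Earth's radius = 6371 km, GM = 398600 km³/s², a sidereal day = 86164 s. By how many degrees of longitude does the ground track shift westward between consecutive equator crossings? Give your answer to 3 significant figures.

Semi-major axis a = 6371 + 353 = 6724 km. Period T = 2π√(a³/μ) = 2π√(6724³/398600) = 5487.2 s = 91.45 min.
During one orbit Earth rotates (5487.2 / 86164) × 360° = 22.93°.

22.9°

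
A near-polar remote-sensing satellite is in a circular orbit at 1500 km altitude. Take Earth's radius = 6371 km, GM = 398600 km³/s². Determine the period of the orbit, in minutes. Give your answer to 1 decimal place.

Semi-major axis a = 6371 + 1500 = 7871 km. Period T = 2π√(a³/μ) = 2π√(7871³/398600) = 6949.5 s = 115.83 min.

115.8 min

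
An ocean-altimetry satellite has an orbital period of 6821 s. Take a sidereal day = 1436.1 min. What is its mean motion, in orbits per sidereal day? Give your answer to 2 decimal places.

Orbits per sidereal day = 86166 / 6821.0 = 12.632.

12.63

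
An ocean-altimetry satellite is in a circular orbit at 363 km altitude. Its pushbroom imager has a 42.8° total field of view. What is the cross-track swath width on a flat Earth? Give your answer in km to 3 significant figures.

285 km

Half-angle = 42.8°/2 = 21.4°.
Swath width ≈ 2h·tan(θ/2) = 2 × 363 × tan(21.4°) = 284.5 km.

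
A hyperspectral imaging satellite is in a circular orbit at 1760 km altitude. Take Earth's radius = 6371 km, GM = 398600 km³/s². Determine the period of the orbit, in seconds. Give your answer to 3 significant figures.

Semi-major axis a = 6371 + 1760 = 8131 km. Period T = 2π√(a³/μ) = 2π√(8131³/398600) = 7296.7 s = 121.61 min.

7300 seconds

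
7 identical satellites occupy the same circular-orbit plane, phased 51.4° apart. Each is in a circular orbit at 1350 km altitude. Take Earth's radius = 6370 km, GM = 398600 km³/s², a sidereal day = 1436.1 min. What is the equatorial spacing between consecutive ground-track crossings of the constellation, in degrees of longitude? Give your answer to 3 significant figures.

Semi-major axis a = 6370 + 1350 = 7720 km. Period T = 2π√(a³/μ) = 2π√(7720³/398600) = 6750.5 s = 112.51 min.
Single-satellite node shift = (6750.5/86166) × 360° = 28.20°.
With 7 satellites evenly phased, successive equator crossings are 28.20/7 = 4.029° apart.

4.03°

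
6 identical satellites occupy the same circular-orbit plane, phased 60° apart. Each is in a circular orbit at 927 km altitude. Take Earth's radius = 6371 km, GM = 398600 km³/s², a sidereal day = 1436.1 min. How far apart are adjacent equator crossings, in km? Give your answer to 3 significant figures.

Semi-major axis a = 6371 + 927 = 7298 km. Period T = 2π√(a³/μ) = 2π√(7298³/398600) = 6204.6 s = 103.41 min.
Single-satellite node shift = (6204.6/86166) × 360° = 25.92°.
With 6 satellites evenly phased, successive equator crossings are 25.92/6 = 4.320° apart.
That is 4.320 × 111.2 = 480 km at the equator.

480 km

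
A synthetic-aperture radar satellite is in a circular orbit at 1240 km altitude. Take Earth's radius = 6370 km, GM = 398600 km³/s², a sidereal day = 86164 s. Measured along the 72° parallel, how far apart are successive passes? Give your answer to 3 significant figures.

Semi-major axis a = 6370 + 1240 = 7610 km. Period T = 2π√(a³/μ) = 2π√(7610³/398600) = 6606.8 s = 110.11 min.
Node shift per orbit = (6606.8/86164) × 360° = 27.60°.
Equatorial spacing = 27.60 × 111.2 km/° = 3069 km.
At 72° latitude, spacing = 3069 × cos(72°) = 948 km.

948 km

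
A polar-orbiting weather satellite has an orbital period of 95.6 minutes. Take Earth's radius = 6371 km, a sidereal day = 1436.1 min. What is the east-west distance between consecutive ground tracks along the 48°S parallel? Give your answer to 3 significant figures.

1780 km

T = 95.6 min = 5736.0 s.
Node shift per orbit = (5736.0/86166) × 360° = 23.96°.
Equatorial spacing = 23.96 × 111.2 km/° = 2665 km.
At 48° latitude, spacing = 2665 × cos(48°) = 1783 km.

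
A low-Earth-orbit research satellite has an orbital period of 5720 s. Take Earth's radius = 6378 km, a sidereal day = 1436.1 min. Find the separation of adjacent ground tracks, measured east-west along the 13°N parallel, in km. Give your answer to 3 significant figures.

Node shift per orbit = (5720.0/86166) × 360° = 23.90°.
Equatorial spacing = 23.90 × 111.3 km/° = 2660 km.
At 13° latitude, spacing = 2660 × cos(13°) = 2592 km.

2590 km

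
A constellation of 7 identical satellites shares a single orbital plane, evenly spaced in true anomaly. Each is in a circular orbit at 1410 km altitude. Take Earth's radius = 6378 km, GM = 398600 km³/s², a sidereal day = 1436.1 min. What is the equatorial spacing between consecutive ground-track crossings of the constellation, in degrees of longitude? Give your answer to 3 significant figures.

Semi-major axis a = 6378 + 1410 = 7788 km. Period T = 2π√(a³/μ) = 2π√(7788³/398600) = 6839.9 s = 114.00 min.
Single-satellite node shift = (6839.9/86166) × 360° = 28.58°.
With 7 satellites evenly phased, successive equator crossings are 28.58/7 = 4.082° apart.

4.08°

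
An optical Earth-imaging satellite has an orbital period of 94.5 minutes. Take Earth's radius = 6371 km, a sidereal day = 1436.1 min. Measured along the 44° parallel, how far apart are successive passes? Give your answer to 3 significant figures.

1890 km

T = 94.5 min = 5670.0 s.
Node shift per orbit = (5670.0/86166) × 360° = 23.69°.
Equatorial spacing = 23.69 × 111.2 km/° = 2634 km.
At 44° latitude, spacing = 2634 × cos(44°) = 1895 km.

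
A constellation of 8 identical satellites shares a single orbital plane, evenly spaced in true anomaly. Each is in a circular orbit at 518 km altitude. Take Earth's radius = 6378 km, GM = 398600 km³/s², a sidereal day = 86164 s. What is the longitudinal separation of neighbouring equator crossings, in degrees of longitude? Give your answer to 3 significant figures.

2.98°

Semi-major axis a = 6378 + 518 = 6896 km. Period T = 2π√(a³/μ) = 2π√(6896³/398600) = 5699.1 s = 94.99 min.
Single-satellite node shift = (5699.1/86164) × 360° = 23.81°.
With 8 satellites evenly phased, successive equator crossings are 23.81/8 = 2.976° apart.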